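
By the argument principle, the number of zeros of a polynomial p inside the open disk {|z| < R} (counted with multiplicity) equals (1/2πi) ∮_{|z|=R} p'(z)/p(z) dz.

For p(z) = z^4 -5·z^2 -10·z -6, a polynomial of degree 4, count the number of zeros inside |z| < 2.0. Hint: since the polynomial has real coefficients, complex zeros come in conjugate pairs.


The zeros of p are: -1, 3, (-1 + 1i), (-1 - 1i).
Their magnitudes are: 1, 3, 1.414, 1.414.
Zeros with |z| < R = 2.0: -1, (-1 + 1i), (-1 - 1i).
Count = 3.
By the argument principle, (1/2πi) ∮_{|z|=R} p'(z)/p(z) dz equals exactly this count.

Number of zeros inside |z| < 2.0: 3.


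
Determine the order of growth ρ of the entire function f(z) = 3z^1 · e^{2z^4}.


M(r) = max_{|z|=r} |3|·|z|^1·|e^{2z^4}| = 3·r^1 · e^{2r^4} (the factors attain their maxima compatibly on |z|=r). Then log M(r) = log 3 + 1·log r + 2r^4, dominated by the last term, so log log M(r) ~ 4·log r. The polynomial factor 3z^1 contributes only a log r term and does not affect the order. ρ = 4.
Therefore ρ = 4.

Order ρ = 4.


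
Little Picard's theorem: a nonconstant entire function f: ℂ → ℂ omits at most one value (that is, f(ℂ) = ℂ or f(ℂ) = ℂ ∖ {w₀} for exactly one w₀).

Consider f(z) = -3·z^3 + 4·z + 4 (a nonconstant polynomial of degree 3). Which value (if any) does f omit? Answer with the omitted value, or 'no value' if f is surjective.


Little Picard bounds the complement of f(ℂ) to at most one point.
For every w ∈ ℂ, the equation p(z) − w = 0 is a nonconstant polynomial in z and hence has at least one root by the fundamental theorem of algebra. So p is surjective onto ℂ, omitting no value.

Omitted value: no value.


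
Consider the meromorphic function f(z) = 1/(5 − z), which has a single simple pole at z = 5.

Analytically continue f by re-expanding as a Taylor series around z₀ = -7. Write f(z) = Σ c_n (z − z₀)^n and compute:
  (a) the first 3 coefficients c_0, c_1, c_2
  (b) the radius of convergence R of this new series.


Let w = z − z₀, so z = z₀ + w.
Then 5 − z = 5 − (z₀ + w) = (5 − z₀) − w = 12 − w.
f(z) = 1/(12 − w) = (1/(12)) · 1/(1 − w/(12)) = Σ_{n≥0} w^n / (12)^(n+1).
So c_n = 1/(12)^(n+1):
  c_0 = 1/(12)^1 = 1/12.
  c_1 = 1/(12)^2 = 1/144.
  c_2 = 1/(12)^3 = 1/1728.
The series is valid for |w/d| < 1, i.e. |z − z₀| < |d|.
Radius of convergence: R = |5 − z₀| = |12| = 12 (distance from z₀ to the singularity z = 5).

c_0 = 1/12, c_1 = 1/144, c_2 = 1/1728; R = 12.


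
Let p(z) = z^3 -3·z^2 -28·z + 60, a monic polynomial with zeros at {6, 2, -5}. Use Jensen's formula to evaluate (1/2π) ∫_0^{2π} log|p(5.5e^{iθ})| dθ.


Zeros: -5, 2, 6; r = 5.5.
Inside |z| < r: -5, 2. Outside (|z| ≥ r): 6.
p(0) = 60, so log|p(0)| = log(60) = 4.0943.
Apply Jensen: I(r) = log|p(0)| + Σ_k log(r/|z_k|), summed over zeros inside |z| < r.
  log(r/|z_k|) for z_k = 2: log(5.5/2) = 1.0116
  log(r/|z_k|) for z_k = -5: log(5.5/5) = 0.0953
  Outside zeros (6) contribute nothing to the Jensen sum.
Sum over inside zeros: 1.1069.
I(r) = log|p(0)| + (inside sum) = 4.0943 + 1.1069 = 5.2013.
Note: since some zeros are outside |z| ≤ r, the simplified n·log(r) form does NOT apply — only the inside zeros contribute.

I(r) ≈ 5.2013.


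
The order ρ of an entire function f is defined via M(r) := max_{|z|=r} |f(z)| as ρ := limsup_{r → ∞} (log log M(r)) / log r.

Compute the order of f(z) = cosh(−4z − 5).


cosh(w) is a linear combination of e^{iw} and e^{−iw} (or e^w, e^{−w} in the hyperbolic case), so |cosh(w)| ≤ e^{|w|}. With w = −4z − 5, |w| ≤ 4|z| + 5 = 4r + 5 on |z| = r, giving M(r) ≤ e^{4r + 5}, so ρ ≤ 1. On a suitable ray (z = it for sin/cos; z = t for sinh/cosh, t real → ∞), |cosh(−4z − 5)| grows like e^{4|t|}/2, so ρ ≥ 1. Hence ρ = 1.
Therefore ρ = 1.

Order ρ = 1.


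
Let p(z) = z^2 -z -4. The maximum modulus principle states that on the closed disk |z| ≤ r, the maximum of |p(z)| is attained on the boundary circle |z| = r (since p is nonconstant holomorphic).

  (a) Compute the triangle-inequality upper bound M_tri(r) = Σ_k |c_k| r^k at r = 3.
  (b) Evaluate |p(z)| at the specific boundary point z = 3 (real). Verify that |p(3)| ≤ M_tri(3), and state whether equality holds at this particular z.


Coefficients: c_0 = -4, c_1 = -1, c_2 = 1. Radius r = 3.
Part (a). Triangle bound: M_tri(r) = Σ_k |c_k| r^k
  = |-4|·3^0 + |-1|·3^1 + |1|·3^2
  = 4 + 3 + 9 = 16.
This bounds M(r) := max_{|z|=r} |p(z)| from above; equality holds iff all terms c_k z^k can be made to align in phase at a single z on |z|=r.
Part (b). At z = 3 (real, on the circle |z| = r):
  p(3) = (-4)·3^0 + (-1)·3^1 + (1)·3^2 = 2.
  |p(3)| = 2.
Check: |p(3)| = 2 ≤ 16 = M_tri(3). ✓ Equality does not hold at z = 3 (the coefficients have mixed signs, so the terms do not all align in phase there).

M_tri(3) = 16; |p(3)| = 2; equality at z=3: no.


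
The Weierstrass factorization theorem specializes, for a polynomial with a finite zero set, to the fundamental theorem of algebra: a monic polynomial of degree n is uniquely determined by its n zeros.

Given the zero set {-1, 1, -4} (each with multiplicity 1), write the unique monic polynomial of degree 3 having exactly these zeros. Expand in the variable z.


The polynomial is p(z) = ∏_{α ∈ S} (z − α), where S = {-1, 1, -4}.
Expanding the product yields: p(z) = z^3 + 4·z^2 -z -4.
The resulting polynomial has degree 3 and real coefficients as required.

p(z) = z^3 + 4·z^2 -z -4.


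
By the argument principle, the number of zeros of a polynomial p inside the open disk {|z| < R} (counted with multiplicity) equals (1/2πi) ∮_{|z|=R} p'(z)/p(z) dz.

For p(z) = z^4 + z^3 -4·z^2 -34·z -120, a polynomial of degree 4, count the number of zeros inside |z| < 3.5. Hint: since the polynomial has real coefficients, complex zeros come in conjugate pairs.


The zeros of p are: 4, -3, (-1 + 3i), (-1 - 3i).
Their magnitudes are: 4, 3, 3.162, 3.162.
Zeros with |z| < R = 3.5: -3, (-1 + 3i), (-1 - 3i).
Count = 3.
By the argument principle, (1/2πi) ∮_{|z|=R} p'(z)/p(z) dz equals exactly this count.

Number of zeros inside |z| < 3.5: 3.


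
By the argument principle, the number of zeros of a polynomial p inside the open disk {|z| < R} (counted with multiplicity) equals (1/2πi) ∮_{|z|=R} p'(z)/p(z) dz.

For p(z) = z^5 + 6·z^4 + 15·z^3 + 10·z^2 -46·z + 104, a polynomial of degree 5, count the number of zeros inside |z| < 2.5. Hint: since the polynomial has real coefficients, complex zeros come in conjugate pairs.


The zeros of p are: (-2 + 3i), (-2 - 3i), (1 + 1i), (1 - 1i), -4.
Their magnitudes are: 3.606, 3.606, 1.414, 1.414, 4.
Zeros with |z| < R = 2.5: (1 + 1i), (1 - 1i).
Count = 2.
By the argument principle, (1/2πi) ∮_{|z|=R} p'(z)/p(z) dz equals exactly this count.

Number of zeros inside |z| < 2.5: 2.


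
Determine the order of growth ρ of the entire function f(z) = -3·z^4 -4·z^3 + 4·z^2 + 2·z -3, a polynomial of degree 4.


|f(z)| ≤ Σ|c_k|·r^k = O(r^4) as r → ∞. Polynomial growth is O(e^{r^ε}) for every ε > 0 (since r^4/e^{r^ε} → 0), so ρ ≤ ε for all ε > 0, i.e. ρ = 0. Every nonconstant polynomial has order 0.
Therefore ρ = 0.

Order ρ = 0.


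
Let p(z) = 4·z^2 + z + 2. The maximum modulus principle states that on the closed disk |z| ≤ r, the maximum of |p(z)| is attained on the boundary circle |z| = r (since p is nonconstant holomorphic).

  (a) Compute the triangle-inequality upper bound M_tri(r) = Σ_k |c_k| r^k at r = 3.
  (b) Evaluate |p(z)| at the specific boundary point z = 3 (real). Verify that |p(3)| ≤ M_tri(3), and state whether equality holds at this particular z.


Coefficients: c_0 = 2, c_1 = 1, c_2 = 4. Radius r = 3.
Part (a). Triangle bound: M_tri(r) = Σ_k |c_k| r^k
  = |2|·3^0 + |1|·3^1 + |4|·3^2
  = 2 + 3 + 36 = 41.
This bounds M(r) := max_{|z|=r} |p(z)| from above; equality holds iff all terms c_k z^k can be made to align in phase at a single z on |z|=r.
Part (b). At z = 3 (real, on the circle |z| = r):
  p(3) = (2)·3^0 + (1)·3^1 + (4)·3^2 = 41.
  |p(3)| = 41.
Since all nonzero coefficients share the same sign, |p(3)| = 41 = M_tri(3); the triangle bound is attained at z = 3, so in fact M(r) = 41.

M_tri(3) = 41; |p(3)| = 41; equality at z=3: yes.


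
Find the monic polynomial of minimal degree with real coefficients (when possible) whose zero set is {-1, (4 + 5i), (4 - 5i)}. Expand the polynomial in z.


The polynomial is p(z) = ∏_{α ∈ S} (z − α), where S = {-1, (4 + 5i), (4 - 5i)}.
Expanding the product yields: p(z) = z^3 -7·z^2 + 33·z + 41.
Note conjugate pairs combine to real quadratics: (z − (4+5i))(z − (4−5i)) = z² − 8z + 41.
The resulting polynomial has degree 3 and real coefficients as required.

p(z) = z^3 -7·z^2 + 33·z + 41.


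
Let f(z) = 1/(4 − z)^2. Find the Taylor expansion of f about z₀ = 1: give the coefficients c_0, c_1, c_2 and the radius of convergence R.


Let w = z − z₀, so z = z₀ + w.
Then 4 − z = 4 − (z₀ + w) = (4 − z₀) − w = 3 − w.
f(z) = 1/(3 − w)^2 = (1/(3)^2) · (1 − w/(3))^{−2}.
By the binomial series (1−u)^{−2} = Σ_{n≥0} C(n+1, 1) u^n for |u|<1, with u = w/(3):
  c_n = C(n+1, 1) / (3)^(n+2).
  c_0 = 1/(3)^2 = 1/9.
  c_1 = 2/(3)^3 = 2/27.
  c_2 = 3/(3)^4 = 1/27.
The series is valid for |w/d| < 1, i.e. |z − z₀| < |d|.
Radius of convergence: R = |4 − z₀| = |3| = 3 (distance from z₀ to the singularity z = 4).

c_0 = 1/9, c_1 = 2/27, c_2 = 1/27; R = 3.


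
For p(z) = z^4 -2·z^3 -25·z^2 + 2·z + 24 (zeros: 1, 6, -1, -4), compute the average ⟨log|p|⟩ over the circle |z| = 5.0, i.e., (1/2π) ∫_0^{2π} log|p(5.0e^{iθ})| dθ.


Zeros: -4, -1, 1, 6; r = 5.0.
Inside |z| < r: -4, -1, 1. Outside (|z| ≥ r): 6.
p(0) = 24, so log|p(0)| = log(24) = 3.1781.
Apply Jensen: I(r) = log|p(0)| + Σ_k log(r/|z_k|), summed over zeros inside |z| < r.
  log(r/|z_k|) for z_k = 1: log(5.0/1) = 1.6094
  log(r/|z_k|) for z_k = -1: log(5.0/1) = 1.6094
  log(r/|z_k|) for z_k = -4: log(5.0/4) = 0.2231
  Outside zeros (6) contribute nothing to the Jensen sum.
Sum over inside zeros: 3.4420.
I(r) = log|p(0)| + (inside sum) = 3.1781 + 3.4420 = 6.6201.
Note: since some zeros are outside |z| ≤ r, the simplified n·log(r) form does NOT apply — only the inside zeros contribute.

I(r) ≈ 6.6201.


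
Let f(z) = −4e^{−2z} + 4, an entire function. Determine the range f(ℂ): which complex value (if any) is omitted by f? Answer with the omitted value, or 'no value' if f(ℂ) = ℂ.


Little Picard bounds the complement of f(ℂ) to at most one point.
e^{−2z} is never zero on ℂ, so -4·e^{−2z} takes every value in ℂ ∖ {0}. Adding 4 shifts the range to ℂ ∖ {4}. Thus f omits exactly the value 4.

Omitted value: 4.


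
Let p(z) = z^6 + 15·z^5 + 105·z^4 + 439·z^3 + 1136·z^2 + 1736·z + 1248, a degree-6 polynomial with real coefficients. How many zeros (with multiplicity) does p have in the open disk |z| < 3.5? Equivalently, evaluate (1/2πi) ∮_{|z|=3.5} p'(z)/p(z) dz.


The zeros of p are: (-2 + 3i), (-2 - 3i), -3, (-2 + 2i), (-2 - 2i), -4.
Their magnitudes are: 3.606, 3.606, 3, 2.828, 2.828, 4.
Zeros with |z| < R = 3.5: -3, (-2 + 2i), (-2 - 2i).
Count = 3.
By the argument principle, (1/2πi) ∮_{|z|=R} p'(z)/p(z) dz equals exactly this count.

Number of zeros inside |z| < 3.5: 3.


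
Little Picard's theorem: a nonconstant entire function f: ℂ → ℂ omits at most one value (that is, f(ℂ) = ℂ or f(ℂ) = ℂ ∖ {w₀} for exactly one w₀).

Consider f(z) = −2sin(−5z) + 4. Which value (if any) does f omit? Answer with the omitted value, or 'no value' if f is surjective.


Little Picard bounds the complement of f(ℂ) to at most one point.
sin is entire and surjective onto ℂ: for every w ∈ ℂ, sin(ζ) = w has a solution ζ ∈ ℂ (e.g., via the complex inverse arcsin). With ζ = −5z this gives z = ζ/(-5). Then -2·sin(−5z) takes every value in -2·ℂ = ℂ, and adding 4 is a bijection of ℂ. So f is surjective and omits no value. (Note: only on the real line is sin bounded by [−1, 1].)

Omitted value: no value.


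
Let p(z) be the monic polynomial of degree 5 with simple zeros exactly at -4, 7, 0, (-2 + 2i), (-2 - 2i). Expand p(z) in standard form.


The polynomial is p(z) = ∏_{α ∈ S} (z − α), where S = {-4, 7, 0, (-2 + 2i), (-2 - 2i)}.
Expanding the product yields: p(z) = z^5 + z^4 -32·z^3 -136·z^2 -224·z.
Note conjugate pairs combine to real quadratics: (z − (-2+2i))(z − (-2−2i)) = z² + 4z + 8.
The resulting polynomial has degree 5 and real coefficients as required.

p(z) = z^5 + z^4 -32·z^3 -136·z^2 -224·z.


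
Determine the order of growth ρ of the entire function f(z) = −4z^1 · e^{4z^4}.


M(r) = max_{|z|=r} |-4|·|z|^1·|e^{4z^4}| = 4·r^1 · e^{4r^4} (the factors attain their maxima compatibly on |z|=r). Then log M(r) = log 4 + 1·log r + 4r^4, dominated by the last term, so log log M(r) ~ 4·log r. The polynomial factor -4z^1 contributes only a log r term and does not affect the order. ρ = 4.
Therefore ρ = 4.

Order ρ = 4.


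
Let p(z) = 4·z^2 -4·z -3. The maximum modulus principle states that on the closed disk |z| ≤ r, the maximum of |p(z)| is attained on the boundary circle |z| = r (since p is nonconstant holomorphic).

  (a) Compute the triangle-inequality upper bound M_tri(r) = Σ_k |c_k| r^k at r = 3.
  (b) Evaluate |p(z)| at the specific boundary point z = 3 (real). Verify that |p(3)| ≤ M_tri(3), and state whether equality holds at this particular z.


Coefficients: c_0 = -3, c_1 = -4, c_2 = 4. Radius r = 3.
Part (a). Triangle bound: M_tri(r) = Σ_k |c_k| r^k
  = |-3|·3^0 + |-4|·3^1 + |4|·3^2
  = 3 + 12 + 36 = 51.
This bounds M(r) := max_{|z|=r} |p(z)| from above; equality holds iff all terms c_k z^k can be made to align in phase at a single z on |z|=r.
Part (b). At z = 3 (real, on the circle |z| = r):
  p(3) = (-3)·3^0 + (-4)·3^1 + (4)·3^2 = 21.
  |p(3)| = 21.
Check: |p(3)| = 21 ≤ 51 = M_tri(3). ✓ Equality does not hold at z = 3 (the coefficients have mixed signs, so the terms do not all align in phase there).

M_tri(3) = 51; |p(3)| = 21; equality at z=3: no.


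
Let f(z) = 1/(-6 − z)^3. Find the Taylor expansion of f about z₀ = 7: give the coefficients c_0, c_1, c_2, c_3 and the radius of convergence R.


Let w = z − z₀, so z = z₀ + w.
Then -6 − z = -6 − (z₀ + w) = (-6 − z₀) − w = -13 − w.
f(z) = 1/(-13 − w)^3 = (1/(-13)^3) · (1 − w/(-13))^{−3}.
By the binomial series (1−u)^{−3} = Σ_{n≥0} C(n+2, 2) u^n for |u|<1, with u = w/(-13):
  c_n = C(n+2, 2) / (-13)^(n+3).
  c_0 = 1/(-13)^3 = -1/2197.
  c_1 = 3/(-13)^4 = 3/28561.
  c_2 = 6/(-13)^5 = -6/371293.
  c_3 = 10/(-13)^6 = 10/4826809.
The series is valid for |w/d| < 1, i.e. |z − z₀| < |d|.
Radius of convergence: R = |-6 − z₀| = |-13| = 13 (distance from z₀ to the singularity z = -6).

c_0 = -1/2197, c_1 = 3/28561, c_2 = -6/371293, c_3 = 10/4826809; R = 13.


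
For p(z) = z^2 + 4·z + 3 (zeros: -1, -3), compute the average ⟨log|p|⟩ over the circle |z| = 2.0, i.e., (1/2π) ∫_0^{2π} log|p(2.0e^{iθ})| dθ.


Zeros: -3, -1; r = 2.0.
Inside |z| < r: -1. Outside (|z| ≥ r): -3.
p(0) = 3, so log|p(0)| = log(3) = 1.0986.
Apply Jensen: I(r) = log|p(0)| + Σ_k log(r/|z_k|), summed over zeros inside |z| < r.
  log(r/|z_k|) for z_k = -1: log(2.0/1) = 0.6931
  Outside zeros (-3) contribute nothing to the Jensen sum.
Sum over inside zeros: 0.6931.
I(r) = log|p(0)| + (inside sum) = 1.0986 + 0.6931 = 1.7918.
Note: since some zeros are outside |z| ≤ r, the simplified n·log(r) form does NOT apply — only the inside zeros contribute.

I(r) ≈ 1.7918.


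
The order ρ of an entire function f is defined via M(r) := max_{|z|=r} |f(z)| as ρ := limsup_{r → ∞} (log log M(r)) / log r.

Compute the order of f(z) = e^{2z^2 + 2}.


|e^{2z^2 + 2}| = e^{Re(2·z^2) + 2} ≤ e^{2|z|^2 + 2} = e^{2r^2 + 2} on |z| = r, so ρ ≤ 2. Choosing z on |z|=r so that 2·z^2 is real positive (always possible by picking arg z appropriately) gives |f(z)| = e^{2r^2 + 2}, matching the bound. The additive constant 2 does not affect log log M(r) ~ 2·log r. Hence ρ = 2.
Therefore ρ = 2.

Order ρ = 2.


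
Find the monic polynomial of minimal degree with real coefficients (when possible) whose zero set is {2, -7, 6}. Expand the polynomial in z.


The polynomial is p(z) = ∏_{α ∈ S} (z − α), where S = {2, -7, 6}.
Expanding the product yields: p(z) = z^3 -z^2 -44·z + 84.
The resulting polynomial has degree 3 and real coefficients as required.

p(z) = z^3 -z^2 -44·z + 84.


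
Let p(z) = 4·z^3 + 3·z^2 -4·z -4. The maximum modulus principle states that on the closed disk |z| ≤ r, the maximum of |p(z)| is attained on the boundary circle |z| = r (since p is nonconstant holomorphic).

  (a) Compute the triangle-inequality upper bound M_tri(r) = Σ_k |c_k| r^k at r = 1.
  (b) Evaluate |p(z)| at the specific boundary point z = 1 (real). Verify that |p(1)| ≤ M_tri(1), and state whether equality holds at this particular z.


Coefficients: c_0 = -4, c_1 = -4, c_2 = 3, c_3 = 4. Radius r = 1.
Part (a). Triangle bound: M_tri(r) = Σ_k |c_k| r^k
  = |-4|·1^0 + |-4|·1^1 + |3|·1^2 + |4|·1^3
  = 4 + 4 + 3 + 4 = 15.
This bounds M(r) := max_{|z|=r} |p(z)| from above; equality holds iff all terms c_k z^k can be made to align in phase at a single z on |z|=r.
Part (b). At z = 1 (real, on the circle |z| = r):
  p(1) = (-4)·1^0 + (-4)·1^1 + (3)·1^2 + (4)·1^3 = -1.
  |p(1)| = 1.
Check: |p(1)| = 1 ≤ 15 = M_tri(1). ✓ Equality does not hold at z = 1 (the coefficients have mixed signs, so the terms do not all align in phase there).

M_tri(1) = 15; |p(1)| = 1; equality at z=1: no.


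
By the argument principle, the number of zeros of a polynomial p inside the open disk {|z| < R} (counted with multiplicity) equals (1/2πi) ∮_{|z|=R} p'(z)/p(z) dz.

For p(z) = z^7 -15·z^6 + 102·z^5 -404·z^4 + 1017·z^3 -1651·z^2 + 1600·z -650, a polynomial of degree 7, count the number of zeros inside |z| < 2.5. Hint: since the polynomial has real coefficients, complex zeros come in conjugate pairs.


The zeros of p are: 1, (3 + 1i), (3 - 1i), (1 + 2i), (1 - 2i), (3 + 2i), (3 - 2i).
Their magnitudes are: 1, 3.162, 3.162, 2.236, 2.236, 3.606, 3.606.
Zeros with |z| < R = 2.5: 1, (1 + 2i), (1 - 2i).
Count = 3.
By the argument principle, (1/2πi) ∮_{|z|=R} p'(z)/p(z) dz equals exactly this count.

Number of zeros inside |z| < 2.5: 3.


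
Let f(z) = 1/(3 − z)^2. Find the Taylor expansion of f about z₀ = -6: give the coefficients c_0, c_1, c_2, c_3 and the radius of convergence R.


Let w = z − z₀, so z = z₀ + w.
Then 3 − z = 3 − (z₀ + w) = (3 − z₀) − w = 9 − w.
f(z) = 1/(9 − w)^2 = (1/(9)^2) · (1 − w/(9))^{−2}.
By the binomial series (1−u)^{−2} = Σ_{n≥0} C(n+1, 1) u^n for |u|<1, with u = w/(9):
  c_n = C(n+1, 1) / (9)^(n+2).
  c_0 = 1/(9)^2 = 1/81.
  c_1 = 2/(9)^3 = 2/729.
  c_2 = 3/(9)^4 = 1/2187.
  c_3 = 4/(9)^5 = 4/59049.
The series is valid for |w/d| < 1, i.e. |z − z₀| < |d|.
Radius of convergence: R = |3 − z₀| = |9| = 9 (distance from z₀ to the singularity z = 3).

c_0 = 1/81, c_1 = 2/729, c_2 = 1/2187, c_3 = 4/59049; R = 9.


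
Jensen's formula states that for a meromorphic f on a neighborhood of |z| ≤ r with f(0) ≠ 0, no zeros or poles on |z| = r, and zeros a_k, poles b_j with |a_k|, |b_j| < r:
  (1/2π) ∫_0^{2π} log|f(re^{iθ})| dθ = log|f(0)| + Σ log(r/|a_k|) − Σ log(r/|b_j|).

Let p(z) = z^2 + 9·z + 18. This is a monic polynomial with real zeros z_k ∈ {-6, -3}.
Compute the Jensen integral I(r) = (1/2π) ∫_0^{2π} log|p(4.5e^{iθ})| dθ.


Zeros: -6, -3; r = 4.5.
Inside |z| < r: -3. Outside (|z| ≥ r): -6.
p(0) = 18, so log|p(0)| = log(18) = 2.8904.
Apply Jensen: I(r) = log|p(0)| + Σ_k log(r/|z_k|), summed over zeros inside |z| < r.
  log(r/|z_k|) for z_k = -3: log(4.5/3) = 0.4055
  Outside zeros (-6) contribute nothing to the Jensen sum.
Sum over inside zeros: 0.4055.
I(r) = log|p(0)| + (inside sum) = 2.8904 + 0.4055 = 3.2958.
Note: since some zeros are outside |z| ≤ r, the simplified n·log(r) form does NOT apply — only the inside zeros contribute.

I(r) ≈ 3.2958.


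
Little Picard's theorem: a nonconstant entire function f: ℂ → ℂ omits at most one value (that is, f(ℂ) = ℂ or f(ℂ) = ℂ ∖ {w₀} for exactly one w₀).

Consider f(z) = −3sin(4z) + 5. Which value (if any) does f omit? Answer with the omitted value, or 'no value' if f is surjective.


Little Picard bounds the complement of f(ℂ) to at most one point.
sin is entire and surjective onto ℂ: for every w ∈ ℂ, sin(ζ) = w has a solution ζ ∈ ℂ (e.g., via the complex inverse arcsin). With ζ = 4z this gives z = ζ/(4). Then -3·sin(4z) takes every value in -3·ℂ = ℂ, and adding 5 is a bijection of ℂ. So f is surjective and omits no value. (Note: only on the real line is sin bounded by [−1, 1].)

Omitted value: no value.


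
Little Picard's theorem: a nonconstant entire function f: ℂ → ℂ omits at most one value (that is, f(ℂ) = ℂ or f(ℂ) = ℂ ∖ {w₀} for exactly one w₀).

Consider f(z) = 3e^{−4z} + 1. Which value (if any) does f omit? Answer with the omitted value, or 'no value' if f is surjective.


Little Picard bounds the complement of f(ℂ) to at most one point.
e^{−4z} is never zero on ℂ, so 3·e^{−4z} takes every value in ℂ ∖ {0}. Adding 1 shifts the range to ℂ ∖ {1}. Thus f omits exactly the value 1.

Omitted value: 1.


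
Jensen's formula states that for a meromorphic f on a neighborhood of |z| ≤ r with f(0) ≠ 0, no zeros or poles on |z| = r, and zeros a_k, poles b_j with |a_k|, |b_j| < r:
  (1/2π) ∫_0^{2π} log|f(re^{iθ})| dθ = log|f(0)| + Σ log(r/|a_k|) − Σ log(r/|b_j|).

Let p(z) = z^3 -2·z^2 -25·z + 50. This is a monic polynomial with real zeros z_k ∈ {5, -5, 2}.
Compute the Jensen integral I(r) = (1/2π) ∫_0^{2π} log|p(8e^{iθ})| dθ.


Zeros: -5, 2, 5; r = 8.
Inside |z| < r: -5, 2, 5. Outside (|z| ≥ r): ∅.
p(0) = 50, so log|p(0)| = log(50) = 3.9120.
Apply Jensen: I(r) = log|p(0)| + Σ_k log(r/|z_k|), summed over zeros inside |z| < r.
  log(r/|z_k|) for z_k = 5: log(8/5) = 0.4700
  log(r/|z_k|) for z_k = -5: log(8/5) = 0.4700
  log(r/|z_k|) for z_k = 2: log(8/2) = 1.3863
Sum over inside zeros: 2.3263.
I(r) = log|p(0)| + (inside sum) = 3.9120 + 2.3263 = 6.2383.
Closed form (all zeros inside, monic): I(r) = n·log(r) = 3·log(8) = 6.2383. ✓

I(r) ≈ 6.2383.


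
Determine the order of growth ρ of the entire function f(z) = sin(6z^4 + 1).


Write sin(w) = (e^{iw} ± e^{−iw})/(2 or 2i), so |sin(w)| ≤ e^{|w|}. With w = 6z^4 + 1, |w| ≤ 6r^4 + 1 on |z|=r, giving M(r) ≤ e^{6r^4 + 1} and ρ ≤ 4. For the lower bound, choose z on |z|=r with 6z^4 purely imaginary of modulus 6r^4; then |sin(6z^4 + 1)| grows like e^{6r^4}/2, so ρ ≥ 4. Hence ρ = 4.
Therefore ρ = 4.

Order ρ = 4.


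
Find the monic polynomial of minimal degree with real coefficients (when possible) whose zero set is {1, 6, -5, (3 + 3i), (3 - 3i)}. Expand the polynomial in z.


The polynomial is p(z) = ∏_{α ∈ S} (z − α), where S = {1, 6, -5, (3 + 3i), (3 - 3i)}.
Expanding the product yields: p(z) = z^5 -8·z^4 + z^3 + 168·z^2 -702·z + 540.
Note conjugate pairs combine to real quadratics: (z − (3+3i))(z − (3−3i)) = z² − 6z + 18.
The resulting polynomial has degree 5 and real coefficients as required.

p(z) = z^5 -8·z^4 + z^3 + 168·z^2 -702·z + 540.


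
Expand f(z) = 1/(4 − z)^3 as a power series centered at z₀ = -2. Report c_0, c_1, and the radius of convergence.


Let w = z − z₀, so z = z₀ + w.
Then 4 − z = 4 − (z₀ + w) = (4 − z₀) − w = 6 − w.
f(z) = 1/(6 − w)^3 = (1/(6)^3) · (1 − w/(6))^{−3}.
By the binomial series (1−u)^{−3} = Σ_{n≥0} C(n+2, 2) u^n for |u|<1, with u = w/(6):
  c_n = C(n+2, 2) / (6)^(n+3).
  c_0 = 1/(6)^3 = 1/216.
  c_1 = 3/(6)^4 = 1/432.
The series is valid for |w/d| < 1, i.e. |z − z₀| < |d|.
Radius of convergence: R = |4 − z₀| = |6| = 6 (distance from z₀ to the singularity z = 4).

c_0 = 1/216, c_1 = 1/432; R = 6.


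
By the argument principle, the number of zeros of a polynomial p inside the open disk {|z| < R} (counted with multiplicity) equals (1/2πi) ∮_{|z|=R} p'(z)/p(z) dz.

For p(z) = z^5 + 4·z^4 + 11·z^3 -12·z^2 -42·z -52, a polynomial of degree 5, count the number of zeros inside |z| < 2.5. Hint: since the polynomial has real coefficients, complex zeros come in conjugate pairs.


The zeros of p are: 2, (-2 + 3i), (-2 - 3i), (-1 + 1i), (-1 - 1i).
Their magnitudes are: 2, 3.606, 3.606, 1.414, 1.414.
Zeros with |z| < R = 2.5: 2, (-1 + 1i), (-1 - 1i).
Count = 3.
By the argument principle, (1/2πi) ∮_{|z|=R} p'(z)/p(z) dz equals exactly this count.

Number of zeros inside |z| < 2.5: 3.


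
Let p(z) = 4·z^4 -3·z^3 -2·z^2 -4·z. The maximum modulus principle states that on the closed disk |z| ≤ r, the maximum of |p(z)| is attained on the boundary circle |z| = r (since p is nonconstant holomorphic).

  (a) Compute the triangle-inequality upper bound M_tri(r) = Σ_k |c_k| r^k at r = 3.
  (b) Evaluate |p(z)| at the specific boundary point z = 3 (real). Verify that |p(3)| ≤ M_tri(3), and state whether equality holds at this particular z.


Coefficients: c_0 = 0, c_1 = -4, c_2 = -2, c_3 = -3, c_4 = 4. Radius r = 3.
Part (a). Triangle bound: M_tri(r) = Σ_k |c_k| r^k
  = |0|·3^0 + |-4|·3^1 + |-2|·3^2 + |-3|·3^3 + |4|·3^4
  = 0 + 12 + 18 + 81 + 324 = 435.
This bounds M(r) := max_{|z|=r} |p(z)| from above; equality holds iff all terms c_k z^k can be made to align in phase at a single z on |z|=r.
Part (b). At z = 3 (real, on the circle |z| = r):
  p(3) = (0)·3^0 + (-4)·3^1 + (-2)·3^2 + (-3)·3^3 + (4)·3^4 = 213.
  |p(3)| = 213.
Check: |p(3)| = 213 ≤ 435 = M_tri(3). ✓ Equality does not hold at z = 3 (the coefficients have mixed signs, so the terms do not all align in phase there).

M_tri(3) = 435; |p(3)| = 213; equality at z=3: no.


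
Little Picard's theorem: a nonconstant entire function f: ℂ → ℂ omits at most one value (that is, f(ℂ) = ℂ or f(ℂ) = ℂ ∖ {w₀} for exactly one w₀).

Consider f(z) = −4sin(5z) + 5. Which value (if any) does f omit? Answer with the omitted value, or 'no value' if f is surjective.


Little Picard bounds the complement of f(ℂ) to at most one point.
sin is entire and surjective onto ℂ: for every w ∈ ℂ, sin(ζ) = w has a solution ζ ∈ ℂ (e.g., via the complex inverse arcsin). With ζ = 5z this gives z = ζ/(5). Then -4·sin(5z) takes every value in -4·ℂ = ℂ, and adding 5 is a bijection of ℂ. So f is surjective and omits no value. (Note: only on the real line is sin bounded by [−1, 1].)

Omitted value: no value.


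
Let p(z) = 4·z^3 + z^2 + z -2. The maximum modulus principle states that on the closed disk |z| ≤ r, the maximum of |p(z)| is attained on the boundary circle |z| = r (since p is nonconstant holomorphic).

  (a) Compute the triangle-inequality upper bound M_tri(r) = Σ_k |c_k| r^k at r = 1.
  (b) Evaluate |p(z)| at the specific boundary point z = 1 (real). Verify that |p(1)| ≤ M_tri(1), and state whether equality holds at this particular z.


Coefficients: c_0 = -2, c_1 = 1, c_2 = 1, c_3 = 4. Radius r = 1.
Part (a). Triangle bound: M_tri(r) = Σ_k |c_k| r^k
  = |-2|·1^0 + |1|·1^1 + |1|·1^2 + |4|·1^3
  = 2 + 1 + 1 + 4 = 8.
This bounds M(r) := max_{|z|=r} |p(z)| from above; equality holds iff all terms c_k z^k can be made to align in phase at a single z on |z|=r.
Part (b). At z = 1 (real, on the circle |z| = r):
  p(1) = (-2)·1^0 + (1)·1^1 + (1)·1^2 + (4)·1^3 = 4.
  |p(1)| = 4.
Check: |p(1)| = 4 ≤ 8 = M_tri(1). ✓ Equality does not hold at z = 1 (the coefficients have mixed signs, so the terms do not all align in phase there).

M_tri(1) = 8; |p(1)| = 4; equality at z=1: no.


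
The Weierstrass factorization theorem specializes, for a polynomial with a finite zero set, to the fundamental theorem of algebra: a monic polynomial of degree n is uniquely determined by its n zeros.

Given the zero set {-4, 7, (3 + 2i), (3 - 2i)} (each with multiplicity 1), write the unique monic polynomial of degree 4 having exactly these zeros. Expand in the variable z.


The polynomial is p(z) = ∏_{α ∈ S} (z − α), where S = {-4, 7, (3 + 2i), (3 - 2i)}.
Expanding the product yields: p(z) = z^4 -9·z^3 + 3·z^2 + 129·z -364.
Note conjugate pairs combine to real quadratics: (z − (3+2i))(z − (3−2i)) = z² − 6z + 13.
The resulting polynomial has degree 4 and real coefficients as required.

p(z) = z^4 -9·z^3 + 3·z^2 + 129·z -364.


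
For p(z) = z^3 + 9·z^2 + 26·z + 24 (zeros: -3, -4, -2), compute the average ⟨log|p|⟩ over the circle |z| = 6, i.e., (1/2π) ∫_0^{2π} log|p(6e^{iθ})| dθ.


Zeros: -4, -3, -2; r = 6.
Inside |z| < r: -4, -3, -2. Outside (|z| ≥ r): ∅.
p(0) = 24, so log|p(0)| = log(24) = 3.1781.
Apply Jensen: I(r) = log|p(0)| + Σ_k log(r/|z_k|), summed over zeros inside |z| < r.
  log(r/|z_k|) for z_k = -3: log(6/3) = 0.6931
  log(r/|z_k|) for z_k = -4: log(6/4) = 0.4055
  log(r/|z_k|) for z_k = -2: log(6/2) = 1.0986
Sum over inside zeros: 2.1972.
I(r) = log|p(0)| + (inside sum) = 3.1781 + 2.1972 = 5.3753.
Closed form (all zeros inside, monic): I(r) = n·log(r) = 3·log(6) = 5.3753. ✓

I(r) ≈ 5.3753.


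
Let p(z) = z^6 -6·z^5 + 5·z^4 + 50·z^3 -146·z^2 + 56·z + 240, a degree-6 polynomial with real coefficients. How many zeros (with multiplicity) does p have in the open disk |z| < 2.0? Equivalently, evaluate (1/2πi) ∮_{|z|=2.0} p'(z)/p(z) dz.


The zeros of p are: -1, -3, (3 + 1i), (3 - 1i), (2 + 2i), (2 - 2i).
Their magnitudes are: 1, 3, 3.162, 3.162, 2.828, 2.828.
Zeros with |z| < R = 2.0: -1.
Count = 1.
By the argument principle, (1/2πi) ∮_{|z|=R} p'(z)/p(z) dz equals exactly this count.

Number of zeros inside |z| < 2.0: 1.


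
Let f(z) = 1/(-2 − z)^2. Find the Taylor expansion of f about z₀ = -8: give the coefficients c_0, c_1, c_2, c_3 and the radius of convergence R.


Let w = z − z₀, so z = z₀ + w.
Then -2 − z = -2 − (z₀ + w) = (-2 − z₀) − w = 6 − w.
f(z) = 1/(6 − w)^2 = (1/(6)^2) · (1 − w/(6))^{−2}.
By the binomial series (1−u)^{−2} = Σ_{n≥0} C(n+1, 1) u^n for |u|<1, with u = w/(6):
  c_n = C(n+1, 1) / (6)^(n+2).
  c_0 = 1/(6)^2 = 1/36.
  c_1 = 2/(6)^3 = 1/108.
  c_2 = 3/(6)^4 = 1/432.
  c_3 = 4/(6)^5 = 1/1944.
The series is valid for |w/d| < 1, i.e. |z − z₀| < |d|.
Radius of convergence: R = |-2 − z₀| = |6| = 6 (distance from z₀ to the singularity z = -2).

c_0 = 1/36, c_1 = 1/108, c_2 = 1/432, c_3 = 1/1944; R = 6.


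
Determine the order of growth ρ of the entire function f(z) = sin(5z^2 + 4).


Write sin(w) = (e^{iw} ± e^{−iw})/(2 or 2i), so |sin(w)| ≤ e^{|w|}. With w = 5z^2 + 4, |w| ≤ 5r^2 + 4 on |z|=r, giving M(r) ≤ e^{5r^2 + 4} and ρ ≤ 2. For the lower bound, choose z on |z|=r with 5z^2 purely imaginary of modulus 5r^2; then |sin(5z^2 + 4)| grows like e^{5r^2}/2, so ρ ≥ 2. Hence ρ = 2.
Therefore ρ = 2.

Order ρ = 2.


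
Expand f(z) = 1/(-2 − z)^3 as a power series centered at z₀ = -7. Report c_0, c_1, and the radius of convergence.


Let w = z − z₀, so z = z₀ + w.
Then -2 − z = -2 − (z₀ + w) = (-2 − z₀) − w = 5 − w.
f(z) = 1/(5 − w)^3 = (1/(5)^3) · (1 − w/(5))^{−3}.
By the binomial series (1−u)^{−3} = Σ_{n≥0} C(n+2, 2) u^n for |u|<1, with u = w/(5):
  c_n = C(n+2, 2) / (5)^(n+3).
  c_0 = 1/(5)^3 = 1/125.
  c_1 = 3/(5)^4 = 3/625.
The series is valid for |w/d| < 1, i.e. |z − z₀| < |d|.
Radius of convergence: R = |-2 − z₀| = |5| = 5 (distance from z₀ to the singularity z = -2).

c_0 = 1/125, c_1 = 3/625; R = 5.


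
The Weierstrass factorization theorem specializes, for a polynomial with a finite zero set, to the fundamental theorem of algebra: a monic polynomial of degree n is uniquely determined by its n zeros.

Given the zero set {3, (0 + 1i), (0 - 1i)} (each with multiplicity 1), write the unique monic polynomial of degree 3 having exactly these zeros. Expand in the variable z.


The polynomial is p(z) = ∏_{α ∈ S} (z − α), where S = {3, (0 + 1i), (0 - 1i)}.
Expanding the product yields: p(z) = z^3 -3·z^2 + z -3.
Note conjugate pairs combine to real quadratics: (z − (0+1i))(z − (0−1i)) = z² + 1.
The resulting polynomial has degree 3 and real coefficients as required.

p(z) = z^3 -3·z^2 + z -3.


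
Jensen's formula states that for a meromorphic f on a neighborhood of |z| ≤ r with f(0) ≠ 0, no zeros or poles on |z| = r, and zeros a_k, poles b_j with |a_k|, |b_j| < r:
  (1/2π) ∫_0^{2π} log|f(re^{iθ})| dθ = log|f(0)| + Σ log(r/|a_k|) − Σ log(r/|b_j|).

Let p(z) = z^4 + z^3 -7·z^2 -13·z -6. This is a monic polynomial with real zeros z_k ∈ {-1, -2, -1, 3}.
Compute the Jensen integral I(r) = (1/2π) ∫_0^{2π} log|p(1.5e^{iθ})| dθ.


Zeros: -2, -1, -1, 3; r = 1.5.
Inside |z| < r: -1, -1. Outside (|z| ≥ r): -2, 3.
p(0) = -6, so log|p(0)| = log(6) = 1.7918.
Apply Jensen: I(r) = log|p(0)| + Σ_k log(r/|z_k|), summed over zeros inside |z| < r.
  log(r/|z_k|) for z_k = -1: log(1.5/1) = 0.4055
  log(r/|z_k|) for z_k = -1: log(1.5/1) = 0.4055
  Outside zeros (-2, 3) contribute nothing to the Jensen sum.
Sum over inside zeros: 0.8109.
I(r) = log|p(0)| + (inside sum) = 1.7918 + 0.8109 = 2.6027.
Note: since some zeros are outside |z| ≤ r, the simplified n·log(r) form does NOT apply — only the inside zeros contribute.

I(r) ≈ 2.6027.


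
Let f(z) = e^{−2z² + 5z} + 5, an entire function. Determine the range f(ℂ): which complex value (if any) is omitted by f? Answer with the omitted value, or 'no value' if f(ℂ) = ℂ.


Little Picard bounds the complement of f(ℂ) to at most one point.
The exponent g(z) = −2z² + 5z is a nonconstant polynomial, hence surjective onto ℂ. So e^{g(z)} takes every value in {e^w : w ∈ ℂ} = ℂ ∖ {0}. Adding 5 shifts the range to ℂ ∖ {5}. f omits exactly 5.

Omitted value: 5.


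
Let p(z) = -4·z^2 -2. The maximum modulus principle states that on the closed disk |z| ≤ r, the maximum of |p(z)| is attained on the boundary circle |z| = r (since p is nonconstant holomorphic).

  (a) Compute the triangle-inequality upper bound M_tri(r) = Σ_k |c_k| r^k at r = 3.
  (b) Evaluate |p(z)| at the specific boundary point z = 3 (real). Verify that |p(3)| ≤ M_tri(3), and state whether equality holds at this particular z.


Coefficients: c_0 = -2, c_1 = 0, c_2 = -4. Radius r = 3.
Part (a). Triangle bound: M_tri(r) = Σ_k |c_k| r^k
  = |-2|·3^0 + |0|·3^1 + |-4|·3^2
  = 2 + 0 + 36 = 38.
This bounds M(r) := max_{|z|=r} |p(z)| from above; equality holds iff all terms c_k z^k can be made to align in phase at a single z on |z|=r.
Part (b). At z = 3 (real, on the circle |z| = r):
  p(3) = (-2)·3^0 + (0)·3^1 + (-4)·3^2 = -38.
  |p(3)| = 38.
Since all nonzero coefficients share the same sign, |p(3)| = 38 = M_tri(3); the triangle bound is attained at z = 3, so in fact M(r) = 38.

M_tri(3) = 38; |p(3)| = 38; equality at z=3: yes.


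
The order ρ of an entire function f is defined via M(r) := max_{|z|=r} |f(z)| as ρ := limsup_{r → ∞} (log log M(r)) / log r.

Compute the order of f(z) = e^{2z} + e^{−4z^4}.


Each summand is entire of order 1 and 4 respectively (as in the single-exponential case). The order of a sum is at most the max of the orders, so ρ ≤ 4. For the lower bound: on |z|=r choose arg z so that -4z^4 is real positive; then |e^{-4z^4}| = e^{4r^4} while |e^{2z}| ≤ e^{2r^1} = o(e^{4r^4}). So |f| ≥ e^{4r^4}(1 − o(1)) and ρ ≥ 4. Hence ρ = max(1, 4) = 4.
Therefore ρ = 4.

Order ρ = 4.


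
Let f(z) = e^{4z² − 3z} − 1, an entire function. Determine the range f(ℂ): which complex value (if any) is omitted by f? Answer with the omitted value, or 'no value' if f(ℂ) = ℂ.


Little Picard bounds the complement of f(ℂ) to at most one point.
The exponent g(z) = 4z² − 3z is a nonconstant polynomial, hence surjective onto ℂ. So e^{g(z)} takes every value in {e^w : w ∈ ℂ} = ℂ ∖ {0}. Adding -1 shifts the range to ℂ ∖ {-1}. f omits exactly -1.

Omitted value: -1.


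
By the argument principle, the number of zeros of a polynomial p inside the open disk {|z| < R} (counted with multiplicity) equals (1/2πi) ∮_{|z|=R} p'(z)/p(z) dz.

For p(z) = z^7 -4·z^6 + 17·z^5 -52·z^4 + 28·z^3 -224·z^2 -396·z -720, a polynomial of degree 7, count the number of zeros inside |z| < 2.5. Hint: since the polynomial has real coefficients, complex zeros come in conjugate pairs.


The zeros of p are: 4, (-1 + 1i), (-1 - 1i), (0 + 3i), (0 - 3i), (1 + 3i), (1 - 3i).
Their magnitudes are: 4, 1.414, 1.414, 3, 3, 3.162, 3.162.
Zeros with |z| < R = 2.5: (-1 + 1i), (-1 - 1i).
Count = 2.
By the argument principle, (1/2πi) ∮_{|z|=R} p'(z)/p(z) dz equals exactly this count.

Number of zeros inside |z| < 2.5: 2.


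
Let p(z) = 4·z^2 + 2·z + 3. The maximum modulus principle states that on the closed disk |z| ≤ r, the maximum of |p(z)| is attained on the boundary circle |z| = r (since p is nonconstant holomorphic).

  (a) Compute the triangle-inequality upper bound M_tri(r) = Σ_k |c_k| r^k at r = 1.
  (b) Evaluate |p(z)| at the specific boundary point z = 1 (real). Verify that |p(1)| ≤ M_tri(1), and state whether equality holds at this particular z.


Coefficients: c_0 = 3, c_1 = 2, c_2 = 4. Radius r = 1.
Part (a). Triangle bound: M_tri(r) = Σ_k |c_k| r^k
  = |3|·1^0 + |2|·1^1 + |4|·1^2
  = 3 + 2 + 4 = 9.
This bounds M(r) := max_{|z|=r} |p(z)| from above; equality holds iff all terms c_k z^k can be made to align in phase at a single z on |z|=r.
Part (b). At z = 1 (real, on the circle |z| = r):
  p(1) = (3)·1^0 + (2)·1^1 + (4)·1^2 = 9.
  |p(1)| = 9.
Since all nonzero coefficients share the same sign, |p(1)| = 9 = M_tri(1); the triangle bound is attained at z = 1, so in fact M(r) = 9.

M_tri(1) = 9; |p(1)| = 9; equality at z=1: yes.


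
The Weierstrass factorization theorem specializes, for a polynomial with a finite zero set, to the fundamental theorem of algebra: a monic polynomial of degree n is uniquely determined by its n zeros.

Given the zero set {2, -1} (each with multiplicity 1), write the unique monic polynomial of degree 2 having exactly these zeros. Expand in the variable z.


The polynomial is p(z) = ∏_{α ∈ S} (z − α), where S = {2, -1}.
Expanding the product yields: p(z) = z^2 -z -2.
The resulting polynomial has degree 2 and real coefficients as required.

p(z) = z^2 -z -2.


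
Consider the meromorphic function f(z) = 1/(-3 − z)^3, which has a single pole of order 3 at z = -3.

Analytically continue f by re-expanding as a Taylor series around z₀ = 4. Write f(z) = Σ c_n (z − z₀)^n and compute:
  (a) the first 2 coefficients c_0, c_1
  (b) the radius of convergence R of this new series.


Let w = z − z₀, so z = z₀ + w.
Then -3 − z = -3 − (z₀ + w) = (-3 − z₀) − w = -7 − w.
f(z) = 1/(-7 − w)^3 = (1/(-7)^3) · (1 − w/(-7))^{−3}.
By the binomial series (1−u)^{−3} = Σ_{n≥0} C(n+2, 2) u^n for |u|<1, with u = w/(-7):
  c_n = C(n+2, 2) / (-7)^(n+3).
  c_0 = 1/(-7)^3 = -1/343.
  c_1 = 3/(-7)^4 = 3/2401.
The series is valid for |w/d| < 1, i.e. |z − z₀| < |d|.
Radius of convergence: R = |-3 − z₀| = |-7| = 7 (distance from z₀ to the singularity z = -3).

c_0 = -1/343, c_1 = 3/2401; R = 7.


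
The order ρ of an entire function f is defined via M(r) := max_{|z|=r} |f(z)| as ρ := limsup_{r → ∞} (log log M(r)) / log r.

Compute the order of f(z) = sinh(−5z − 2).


sinh(w) is a linear combination of e^{iw} and e^{−iw} (or e^w, e^{−w} in the hyperbolic case), so |sinh(w)| ≤ e^{|w|}. With w = −5z − 2, |w| ≤ 5|z| + 2 = 5r + 2 on |z| = r, giving M(r) ≤ e^{5r + 2}, so ρ ≤ 1. On a suitable ray (z = it for sin/cos; z = t for sinh/cosh, t real → ∞), |sinh(−5z − 2)| grows like e^{5|t|}/2, so ρ ≥ 1. Hence ρ = 1.
Therefore ρ = 1.

Order ρ = 1.


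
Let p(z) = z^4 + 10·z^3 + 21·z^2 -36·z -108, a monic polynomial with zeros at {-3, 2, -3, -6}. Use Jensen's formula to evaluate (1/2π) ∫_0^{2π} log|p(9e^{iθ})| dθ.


Zeros: -6, -3, -3, 2; r = 9.
Inside |z| < r: -6, -3, -3, 2. Outside (|z| ≥ r): ∅.
p(0) = -108, so log|p(0)| = log(108) = 4.6821.
Apply Jensen: I(r) = log|p(0)| + Σ_k log(r/|z_k|), summed over zeros inside |z| < r.
  log(r/|z_k|) for z_k = -3: log(9/3) = 1.0986
  log(r/|z_k|) for z_k = 2: log(9/2) = 1.5041
  log(r/|z_k|) for z_k = -3: log(9/3) = 1.0986
  log(r/|z_k|) for z_k = -6: log(9/6) = 0.4055
Sum over inside zeros: 4.1068.
I(r) = log|p(0)| + (inside sum) = 4.6821 + 4.1068 = 8.7889.
Closed form (all zeros inside, monic): I(r) = n·log(r) = 4·log(9) = 8.7889. ✓

I(r) ≈ 8.7889.
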